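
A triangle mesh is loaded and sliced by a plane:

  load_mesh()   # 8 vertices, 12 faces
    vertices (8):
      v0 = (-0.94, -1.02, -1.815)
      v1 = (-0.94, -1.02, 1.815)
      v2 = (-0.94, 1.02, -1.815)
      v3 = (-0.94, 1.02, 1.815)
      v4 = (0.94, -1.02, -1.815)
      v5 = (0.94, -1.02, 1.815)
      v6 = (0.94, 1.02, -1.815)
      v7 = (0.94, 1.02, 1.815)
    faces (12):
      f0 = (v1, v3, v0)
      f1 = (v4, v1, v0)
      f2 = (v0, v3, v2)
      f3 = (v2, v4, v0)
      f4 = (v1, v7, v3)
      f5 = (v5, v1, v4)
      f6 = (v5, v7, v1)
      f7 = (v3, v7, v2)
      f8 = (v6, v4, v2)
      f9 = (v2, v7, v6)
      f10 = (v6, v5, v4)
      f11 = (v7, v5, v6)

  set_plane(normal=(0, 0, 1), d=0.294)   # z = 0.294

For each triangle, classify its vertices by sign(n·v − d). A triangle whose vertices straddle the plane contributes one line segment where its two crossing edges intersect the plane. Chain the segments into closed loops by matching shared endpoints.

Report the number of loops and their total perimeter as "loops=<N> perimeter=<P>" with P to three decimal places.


loops=1 perimeter=7.840

Straddling triangles (8 of 12):
  (v1,v3,v0) [++-] → (-0.94, 0.165223, 0.294)–(-0.94, -1.02, 0.294)  len=1.1852
  (v4,v1,v0) [-+-] → (-0.152264, -1.02, 0.294)–(-0.94, -1.02, 0.294)  len=0.7877
  (v0,v3,v2) [-+-] → (-0.94, 0.165223, 0.294)–(-0.94, 1.02, 0.294)  len=0.8548
  (v5,v1,v4) [++-] → (-0.152264, -1.02, 0.294)–(0.94, -1.02, 0.294)  len=1.0923
  (v3,v7,v2) [++-] → (0.152264, 1.02, 0.294)–(-0.94, 1.02, 0.294)  len=1.0923
  (v2,v7,v6) [-+-] → (0.152264, 1.02, 0.294)–(0.94, 1.02, 0.294)  len=0.7877
  (v6,v5,v4) [-+-] → (0.94, -0.165223, 0.294)–(0.94, -1.02, 0.294)  len=0.8548
  (v7,v5,v6) [++-] → (0.94, -0.165223, 0.294)–(0.94, 1.02, 0.294)  len=1.1852

Chained into 1 loop(s):
  loop 1: 8 segments, perimeter = 7.8400
Total perimeter = 7.840


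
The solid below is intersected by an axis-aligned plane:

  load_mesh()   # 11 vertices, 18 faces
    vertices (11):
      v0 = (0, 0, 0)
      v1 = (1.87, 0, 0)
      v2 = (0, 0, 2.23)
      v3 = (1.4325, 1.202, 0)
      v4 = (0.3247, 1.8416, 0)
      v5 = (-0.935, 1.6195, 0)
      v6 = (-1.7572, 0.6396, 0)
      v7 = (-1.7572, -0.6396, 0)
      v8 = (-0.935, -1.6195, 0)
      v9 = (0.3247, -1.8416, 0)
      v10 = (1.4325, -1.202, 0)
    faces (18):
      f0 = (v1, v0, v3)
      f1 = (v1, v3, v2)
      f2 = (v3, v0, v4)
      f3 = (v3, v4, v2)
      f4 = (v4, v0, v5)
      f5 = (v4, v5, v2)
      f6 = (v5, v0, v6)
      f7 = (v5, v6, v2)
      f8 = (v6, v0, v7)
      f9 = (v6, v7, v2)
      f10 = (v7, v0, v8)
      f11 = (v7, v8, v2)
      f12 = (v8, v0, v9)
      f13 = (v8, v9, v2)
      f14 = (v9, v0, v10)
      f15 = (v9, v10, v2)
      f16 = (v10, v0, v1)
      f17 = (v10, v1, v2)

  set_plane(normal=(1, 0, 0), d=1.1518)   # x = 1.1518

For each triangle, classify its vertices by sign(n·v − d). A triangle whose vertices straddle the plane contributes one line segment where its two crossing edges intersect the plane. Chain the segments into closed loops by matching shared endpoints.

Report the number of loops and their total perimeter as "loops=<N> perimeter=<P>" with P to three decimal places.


Straddling triangles (8 of 18):
  (v1,v0,v3) [+-+] → (1.1518, 0, 0)–(1.1518, 0.966467, 0)  len=0.9665
  (v1,v3,v2) [++-] → (1.1518, 0.966467, 0.436971)–(1.1518, 0, 0.856463)  len=1.0536
  (v3,v0,v4) [+--] → (1.1518, 0.966467, 0)–(1.1518, 1.36407, 0)  len=0.3976
  (v3,v4,v2) [+--] → (1.1518, 1.36407, 0)–(1.1518, 0.966467, 0.436971)  len=0.5908
  (v9,v0,v10) [--+] → (1.1518, -0.966467, 0)–(1.1518, -1.36407, 0)  len=0.3976
  (v9,v10,v2) [-+-] → (1.1518, -1.36407, 0)–(1.1518, -0.966467, 0.436971)  len=0.5908
  (v10,v0,v1) [+-+] → (1.1518, -0.966467, 0)–(1.1518, 0, 0)  len=0.9665
  (v10,v1,v2) [++-] → (1.1518, 0, 0.856463)–(1.1518, -0.966467, 0.436971)  len=1.0536

Chained into 1 loop(s):
  loop 1: 8 segments, perimeter = 6.0169
Total perimeter = 6.017

loops=1 perimeter=6.017


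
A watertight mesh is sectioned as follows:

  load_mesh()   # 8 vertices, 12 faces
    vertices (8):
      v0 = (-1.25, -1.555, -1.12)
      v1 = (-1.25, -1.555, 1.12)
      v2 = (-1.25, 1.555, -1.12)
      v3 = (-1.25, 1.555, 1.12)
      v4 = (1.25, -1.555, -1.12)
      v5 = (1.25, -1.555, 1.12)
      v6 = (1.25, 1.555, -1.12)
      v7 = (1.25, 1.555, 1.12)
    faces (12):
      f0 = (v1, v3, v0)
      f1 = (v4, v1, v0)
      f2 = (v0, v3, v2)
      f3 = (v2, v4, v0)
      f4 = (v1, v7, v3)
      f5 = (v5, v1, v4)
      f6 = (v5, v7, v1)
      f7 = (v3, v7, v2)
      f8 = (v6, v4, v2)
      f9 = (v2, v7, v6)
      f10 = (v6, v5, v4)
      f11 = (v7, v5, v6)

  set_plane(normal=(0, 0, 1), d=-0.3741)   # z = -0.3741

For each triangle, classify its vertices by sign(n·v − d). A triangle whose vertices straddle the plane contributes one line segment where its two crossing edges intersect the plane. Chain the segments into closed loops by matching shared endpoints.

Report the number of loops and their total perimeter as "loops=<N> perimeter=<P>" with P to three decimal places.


Straddling triangles (8 of 12):
  (v1,v3,v0) [++-] → (-1.25, -0.519398, -0.3741)–(-1.25, -1.555, -0.3741)  len=1.0356
  (v4,v1,v0) [-+-] → (0.417522, -1.555, -0.3741)–(-1.25, -1.555, -0.3741)  len=1.6675
  (v0,v3,v2) [-+-] → (-1.25, -0.519398, -0.3741)–(-1.25, 1.555, -0.3741)  len=2.0744
  (v5,v1,v4) [++-] → (0.417522, -1.555, -0.3741)–(1.25, -1.555, -0.3741)  len=0.8325
  (v3,v7,v2) [++-] → (-0.417522, 1.555, -0.3741)–(-1.25, 1.555, -0.3741)  len=0.8325
  (v2,v7,v6) [-+-] → (-0.417522, 1.555, -0.3741)–(1.25, 1.555, -0.3741)  len=1.6675
  (v6,v5,v4) [-+-] → (1.25, 0.519398, -0.3741)–(1.25, -1.555, -0.3741)  len=2.0744
  (v7,v5,v6) [++-] → (1.25, 0.519398, -0.3741)–(1.25, 1.555, -0.3741)  len=1.0356

Chained into 1 loop(s):
  loop 1: 8 segments, perimeter = 11.2200
Total perimeter = 11.220

loops=1 perimeter=11.220


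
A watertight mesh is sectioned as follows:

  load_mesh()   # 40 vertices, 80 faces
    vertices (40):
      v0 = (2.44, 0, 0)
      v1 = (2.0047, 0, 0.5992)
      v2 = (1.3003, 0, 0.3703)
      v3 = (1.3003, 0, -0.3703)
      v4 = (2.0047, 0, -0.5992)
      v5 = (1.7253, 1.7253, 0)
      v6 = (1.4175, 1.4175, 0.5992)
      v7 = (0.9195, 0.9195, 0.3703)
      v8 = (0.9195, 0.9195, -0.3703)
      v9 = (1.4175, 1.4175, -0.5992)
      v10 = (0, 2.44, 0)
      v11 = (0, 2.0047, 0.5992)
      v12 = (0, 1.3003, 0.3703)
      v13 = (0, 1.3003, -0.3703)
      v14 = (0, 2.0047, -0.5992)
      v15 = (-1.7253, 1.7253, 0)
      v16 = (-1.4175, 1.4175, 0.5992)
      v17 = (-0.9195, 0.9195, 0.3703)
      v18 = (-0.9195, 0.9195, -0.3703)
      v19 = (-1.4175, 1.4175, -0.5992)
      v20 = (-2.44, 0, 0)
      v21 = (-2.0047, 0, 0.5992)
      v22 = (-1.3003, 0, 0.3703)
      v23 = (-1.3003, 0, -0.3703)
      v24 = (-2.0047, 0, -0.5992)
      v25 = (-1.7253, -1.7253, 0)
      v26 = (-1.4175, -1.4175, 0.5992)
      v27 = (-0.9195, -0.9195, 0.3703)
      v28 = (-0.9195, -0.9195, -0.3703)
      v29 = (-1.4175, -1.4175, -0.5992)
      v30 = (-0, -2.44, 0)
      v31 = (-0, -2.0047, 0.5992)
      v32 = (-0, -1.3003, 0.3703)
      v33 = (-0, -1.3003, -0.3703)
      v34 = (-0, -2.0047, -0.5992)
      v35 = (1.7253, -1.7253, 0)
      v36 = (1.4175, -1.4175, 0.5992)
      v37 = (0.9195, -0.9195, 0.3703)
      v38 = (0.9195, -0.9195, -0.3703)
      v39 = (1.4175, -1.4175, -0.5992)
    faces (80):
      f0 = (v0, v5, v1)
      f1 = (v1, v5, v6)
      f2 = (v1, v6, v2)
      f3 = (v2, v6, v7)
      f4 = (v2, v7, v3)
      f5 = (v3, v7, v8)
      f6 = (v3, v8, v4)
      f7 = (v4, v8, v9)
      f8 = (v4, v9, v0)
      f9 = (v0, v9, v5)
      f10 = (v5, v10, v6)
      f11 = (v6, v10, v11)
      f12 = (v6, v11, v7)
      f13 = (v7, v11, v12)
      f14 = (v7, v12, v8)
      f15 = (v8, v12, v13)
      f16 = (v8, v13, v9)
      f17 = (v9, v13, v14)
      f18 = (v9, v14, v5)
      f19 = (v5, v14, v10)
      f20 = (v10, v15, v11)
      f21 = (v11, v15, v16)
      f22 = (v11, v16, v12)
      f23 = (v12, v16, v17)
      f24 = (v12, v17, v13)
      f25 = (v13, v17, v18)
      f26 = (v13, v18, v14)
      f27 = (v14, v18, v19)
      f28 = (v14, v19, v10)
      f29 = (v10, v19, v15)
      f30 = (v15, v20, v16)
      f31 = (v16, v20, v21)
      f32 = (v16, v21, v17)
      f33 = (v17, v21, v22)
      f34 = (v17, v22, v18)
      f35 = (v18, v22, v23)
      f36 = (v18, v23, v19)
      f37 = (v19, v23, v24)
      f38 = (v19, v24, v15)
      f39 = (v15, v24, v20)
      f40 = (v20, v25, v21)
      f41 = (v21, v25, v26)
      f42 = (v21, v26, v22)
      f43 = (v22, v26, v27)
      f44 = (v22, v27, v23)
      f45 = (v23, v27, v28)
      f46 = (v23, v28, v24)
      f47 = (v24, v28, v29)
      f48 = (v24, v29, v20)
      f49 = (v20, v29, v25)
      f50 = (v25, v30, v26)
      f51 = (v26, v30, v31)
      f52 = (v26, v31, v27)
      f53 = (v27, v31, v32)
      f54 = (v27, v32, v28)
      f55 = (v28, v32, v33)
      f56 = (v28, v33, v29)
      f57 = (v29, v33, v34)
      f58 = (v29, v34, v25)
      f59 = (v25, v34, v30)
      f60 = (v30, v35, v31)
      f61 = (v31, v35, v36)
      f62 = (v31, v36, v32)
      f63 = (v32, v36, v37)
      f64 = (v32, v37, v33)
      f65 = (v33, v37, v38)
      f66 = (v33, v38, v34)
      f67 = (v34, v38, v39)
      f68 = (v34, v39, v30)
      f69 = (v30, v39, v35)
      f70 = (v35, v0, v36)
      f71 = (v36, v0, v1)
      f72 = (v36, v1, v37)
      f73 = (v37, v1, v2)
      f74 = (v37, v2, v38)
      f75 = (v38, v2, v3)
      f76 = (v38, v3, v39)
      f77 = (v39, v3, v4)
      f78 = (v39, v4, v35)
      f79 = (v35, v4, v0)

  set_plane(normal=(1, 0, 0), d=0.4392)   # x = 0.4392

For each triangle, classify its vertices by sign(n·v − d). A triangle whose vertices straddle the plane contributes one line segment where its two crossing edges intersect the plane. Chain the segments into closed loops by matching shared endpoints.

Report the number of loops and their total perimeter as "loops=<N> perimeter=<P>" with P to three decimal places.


Straddling triangles (20 of 80):
  (v5,v10,v6) [+-+] → (0.4392, 2.25806, 0)–(0.4392, 2.12319, 0.185657)  len=0.2295
  (v6,v10,v11) [+--] → (0.4392, 2.12319, 0.185657)–(0.4392, 1.82276, 0.5992)  len=0.5111
  (v6,v11,v7) [+-+] → (0.4392, 1.82276, 0.5992)–(0.4392, 1.48635, 0.489866)  len=0.3537
  (v7,v11,v12) [+--] → (0.4392, 1.48635, 0.489866)–(0.4392, 1.11841, 0.3703)  len=0.3869
  (v7,v12,v8) [+-+] → (0.4392, 1.11841, 0.3703)–(0.4392, 1.11841, 0.0165517)  len=0.3537
  (v8,v12,v13) [+--] → (0.4392, 1.11841, 0.0165517)–(0.4392, 1.11841, -0.3703)  len=0.3869
  (v8,v13,v9) [+-+] → (0.4392, 1.11841, -0.3703)–(0.4392, 1.33661, -0.441223)  len=0.2294
  (v9,v13,v14) [+--] → (0.4392, 1.33661, -0.441223)–(0.4392, 1.82276, -0.5992)  len=0.5112
  (v9,v14,v5) [+-+] → (0.4392, 1.82276, -0.5992)–(0.4392, 1.93357, -0.446665)  len=0.1885
  (v5,v14,v10) [+--] → (0.4392, 1.93357, -0.446665)–(0.4392, 2.25806, 0)  len=0.5521
  (v30,v35,v31) [-+-] → (0.4392, -2.25806, 0)–(0.4392, -1.93357, 0.446665)  len=0.5521
  (v31,v35,v36) [-++] → (0.4392, -1.93357, 0.446665)–(0.4392, -1.82276, 0.5992)  len=0.1885
  (v31,v36,v32) [-+-] → (0.4392, -1.82276, 0.5992)–(0.4392, -1.33661, 0.441223)  len=0.5112
  (v32,v36,v37) [-++] → (0.4392, -1.33661, 0.441223)–(0.4392, -1.11841, 0.3703)  len=0.2294
  (v32,v37,v33) [-+-] → (0.4392, -1.11841, 0.3703)–(0.4392, -1.11841, -0.0165517)  len=0.3869
  (v33,v37,v38) [-++] → (0.4392, -1.11841, -0.0165517)–(0.4392, -1.11841, -0.3703)  len=0.3537
  (v33,v38,v34) [-+-] → (0.4392, -1.11841, -0.3703)–(0.4392, -1.48635, -0.489866)  len=0.3869
  (v34,v38,v39) [-++] → (0.4392, -1.48635, -0.489866)–(0.4392, -1.82276, -0.5992)  len=0.3537
  (v34,v39,v30) [-+-] → (0.4392, -1.82276, -0.5992)–(0.4392, -2.12319, -0.185657)  len=0.5111
  (v30,v39,v35) [-++] → (0.4392, -2.12319, -0.185657)–(0.4392, -2.25806, 0)  len=0.2295

Chained into 2 loop(s):
  loop 1: 10 segments, perimeter = 3.7031
  loop 2: 10 segments, perimeter = 3.7031
Total perimeter = 7.406

loops=2 perimeter=7.406


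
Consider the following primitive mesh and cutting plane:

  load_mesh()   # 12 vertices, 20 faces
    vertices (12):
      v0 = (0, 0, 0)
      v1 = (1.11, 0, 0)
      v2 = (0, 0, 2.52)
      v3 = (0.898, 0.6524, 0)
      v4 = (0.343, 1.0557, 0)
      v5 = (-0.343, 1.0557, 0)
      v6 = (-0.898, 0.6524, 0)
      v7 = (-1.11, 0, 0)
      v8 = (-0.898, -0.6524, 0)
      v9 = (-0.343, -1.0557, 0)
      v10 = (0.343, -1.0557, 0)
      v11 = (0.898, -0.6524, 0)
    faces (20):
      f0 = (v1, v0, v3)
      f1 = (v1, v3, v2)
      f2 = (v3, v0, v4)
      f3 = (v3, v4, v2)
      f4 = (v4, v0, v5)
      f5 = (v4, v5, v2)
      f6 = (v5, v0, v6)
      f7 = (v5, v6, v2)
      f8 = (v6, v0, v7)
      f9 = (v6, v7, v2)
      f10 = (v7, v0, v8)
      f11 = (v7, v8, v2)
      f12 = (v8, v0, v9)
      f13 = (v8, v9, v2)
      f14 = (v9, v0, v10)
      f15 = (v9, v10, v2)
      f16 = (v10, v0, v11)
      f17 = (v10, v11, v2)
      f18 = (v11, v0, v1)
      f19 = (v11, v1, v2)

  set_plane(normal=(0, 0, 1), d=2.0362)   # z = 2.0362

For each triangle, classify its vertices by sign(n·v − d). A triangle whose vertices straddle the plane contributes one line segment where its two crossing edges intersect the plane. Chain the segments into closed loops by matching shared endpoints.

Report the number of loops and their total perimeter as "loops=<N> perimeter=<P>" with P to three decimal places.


Straddling triangles (10 of 20):
  (v1,v3,v2) [--+] → (0.172402, 0.12525, 2.0362)–(0.213102, 0, 2.0362)  len=0.1317
  (v3,v4,v2) [--+] → (0.0658506, 0.202678, 2.0362)–(0.172402, 0.12525, 2.0362)  len=0.1317
  (v4,v5,v2) [--+] → (-0.0658506, 0.202678, 2.0362)–(0.0658506, 0.202678, 2.0362)  len=0.1317
  (v5,v6,v2) [--+] → (-0.172402, 0.12525, 2.0362)–(-0.0658506, 0.202678, 2.0362)  len=0.1317
  (v6,v7,v2) [--+] → (-0.213102, 0, 2.0362)–(-0.172402, 0.12525, 2.0362)  len=0.1317
  (v7,v8,v2) [--+] → (-0.172402, -0.12525, 2.0362)–(-0.213102, 0, 2.0362)  len=0.1317
  (v8,v9,v2) [--+] → (-0.0658506, -0.202678, 2.0362)–(-0.172402, -0.12525, 2.0362)  len=0.1317
  (v9,v10,v2) [--+] → (0.0658506, -0.202678, 2.0362)–(-0.0658506, -0.202678, 2.0362)  len=0.1317
  (v10,v11,v2) [--+] → (0.172402, -0.12525, 2.0362)–(0.0658506, -0.202678, 2.0362)  len=0.1317
  (v11,v1,v2) [--+] → (0.213102, 0, 2.0362)–(0.172402, -0.12525, 2.0362)  len=0.1317

Chained into 1 loop(s):
  loop 1: 10 segments, perimeter = 1.3170
Total perimeter = 1.317

loops=1 perimeter=1.317


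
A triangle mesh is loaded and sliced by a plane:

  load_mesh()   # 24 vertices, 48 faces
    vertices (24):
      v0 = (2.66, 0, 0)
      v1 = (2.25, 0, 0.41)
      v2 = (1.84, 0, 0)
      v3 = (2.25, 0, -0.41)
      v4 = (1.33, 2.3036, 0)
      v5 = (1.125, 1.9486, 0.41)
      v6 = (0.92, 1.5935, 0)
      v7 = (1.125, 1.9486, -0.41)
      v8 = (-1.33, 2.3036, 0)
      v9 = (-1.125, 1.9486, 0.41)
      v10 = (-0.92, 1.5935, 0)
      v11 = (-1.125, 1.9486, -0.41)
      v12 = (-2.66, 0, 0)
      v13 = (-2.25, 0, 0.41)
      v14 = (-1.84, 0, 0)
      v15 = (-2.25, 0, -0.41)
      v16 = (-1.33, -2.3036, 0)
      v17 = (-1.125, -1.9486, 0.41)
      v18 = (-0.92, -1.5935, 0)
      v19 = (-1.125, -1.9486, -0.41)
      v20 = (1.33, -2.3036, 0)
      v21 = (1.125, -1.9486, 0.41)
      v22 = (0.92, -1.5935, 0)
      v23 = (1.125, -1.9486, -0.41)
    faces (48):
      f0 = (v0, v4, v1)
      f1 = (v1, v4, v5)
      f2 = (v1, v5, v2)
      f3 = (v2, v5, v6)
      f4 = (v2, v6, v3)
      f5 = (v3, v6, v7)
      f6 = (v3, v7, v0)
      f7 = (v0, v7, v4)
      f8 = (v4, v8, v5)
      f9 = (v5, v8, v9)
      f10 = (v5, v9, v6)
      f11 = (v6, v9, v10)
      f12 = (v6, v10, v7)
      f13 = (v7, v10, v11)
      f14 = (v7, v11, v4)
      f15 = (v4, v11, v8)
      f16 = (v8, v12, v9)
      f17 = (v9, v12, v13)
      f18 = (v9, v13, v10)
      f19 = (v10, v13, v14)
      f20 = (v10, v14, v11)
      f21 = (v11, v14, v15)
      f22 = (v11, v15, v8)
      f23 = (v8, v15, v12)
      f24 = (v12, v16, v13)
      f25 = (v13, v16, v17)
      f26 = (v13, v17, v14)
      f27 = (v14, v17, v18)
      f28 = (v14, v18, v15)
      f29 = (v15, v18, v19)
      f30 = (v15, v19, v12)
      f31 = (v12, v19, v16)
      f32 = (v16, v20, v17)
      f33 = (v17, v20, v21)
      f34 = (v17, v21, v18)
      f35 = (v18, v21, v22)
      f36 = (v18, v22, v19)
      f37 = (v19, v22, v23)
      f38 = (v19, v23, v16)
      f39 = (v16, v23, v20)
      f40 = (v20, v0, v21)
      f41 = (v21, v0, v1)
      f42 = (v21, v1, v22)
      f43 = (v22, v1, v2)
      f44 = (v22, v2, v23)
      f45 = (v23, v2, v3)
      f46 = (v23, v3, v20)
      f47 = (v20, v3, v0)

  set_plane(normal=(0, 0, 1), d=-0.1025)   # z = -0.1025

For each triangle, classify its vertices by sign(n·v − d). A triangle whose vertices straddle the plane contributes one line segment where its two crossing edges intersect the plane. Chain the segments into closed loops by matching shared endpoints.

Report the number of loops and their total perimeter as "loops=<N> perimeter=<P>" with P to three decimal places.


Straddling triangles (24 of 48):
  (v2,v6,v3) [++-] → (1.2525, 1.19512, -0.1025)–(1.9425, 0, -0.1025)  len=1.3800
  (v3,v6,v7) [-+-] → (1.2525, 1.19512, -0.1025)–(0.97125, 1.68227, -0.1025)  len=0.5625
  (v3,v7,v0) [--+] → (2.27625, 0.48715, -0.1025)–(2.5575, 0, -0.1025)  len=0.5625
  (v0,v7,v4) [+-+] → (2.27625, 0.48715, -0.1025)–(1.27875, 2.21485, -0.1025)  len=1.9950
  (v6,v10,v7) [++-] → (-0.40875, 1.68227, -0.1025)–(0.97125, 1.68227, -0.1025)  len=1.3800
  (v7,v10,v11) [-+-] → (-0.40875, 1.68227, -0.1025)–(-0.97125, 1.68227, -0.1025)  len=0.5625
  (v7,v11,v4) [--+] → (0.71625, 2.21485, -0.1025)–(1.27875, 2.21485, -0.1025)  len=0.5625
  (v4,v11,v8) [+-+] → (0.71625, 2.21485, -0.1025)–(-1.27875, 2.21485, -0.1025)  len=1.9950
  (v10,v14,v11) [++-] → (-1.66125, 0.48715, -0.1025)–(-0.97125, 1.68227, -0.1025)  len=1.3800
  (v11,v14,v15) [-+-] → (-1.66125, 0.48715, -0.1025)–(-1.9425, 0, -0.1025)  len=0.5625
  (v11,v15,v8) [--+] → (-1.56, 1.7277, -0.1025)–(-1.27875, 2.21485, -0.1025)  len=0.5625
  (v8,v15,v12) [+-+] → (-1.56, 1.7277, -0.1025)–(-2.5575, 0, -0.1025)  len=1.9950
  (v14,v18,v15) [++-] → (-1.2525, -1.19512, -0.1025)–(-1.9425, 0, -0.1025)  len=1.3800
  (v15,v18,v19) [-+-] → (-1.2525, -1.19512, -0.1025)–(-0.97125, -1.68227, -0.1025)  len=0.5625
  (v15,v19,v12) [--+] → (-2.27625, -0.48715, -0.1025)–(-2.5575, 0, -0.1025)  len=0.5625
  (v12,v19,v16) [+-+] → (-2.27625, -0.48715, -0.1025)–(-1.27875, -2.21485, -0.1025)  len=1.9950
  (v18,v22,v19) [++-] → (0.40875, -1.68227, -0.1025)–(-0.97125, -1.68227, -0.1025)  len=1.3800
  (v19,v22,v23) [-+-] → (0.40875, -1.68227, -0.1025)–(0.97125, -1.68227, -0.1025)  len=0.5625
  (v19,v23,v16) [--+] → (-0.71625, -2.21485, -0.1025)–(-1.27875, -2.21485, -0.1025)  len=0.5625
  (v16,v23,v20) [+-+] → (-0.71625, -2.21485, -0.1025)–(1.27875, -2.21485, -0.1025)  len=1.9950
  (v22,v2,v23) [++-] → (1.66125, -0.48715, -0.1025)–(0.97125, -1.68227, -0.1025)  len=1.3800
  (v23,v2,v3) [-+-] → (1.66125, -0.48715, -0.1025)–(1.9425, 0, -0.1025)  len=0.5625
  (v23,v3,v20) [--+] → (1.56, -1.7277, -0.1025)–(1.27875, -2.21485, -0.1025)  len=0.5625
  (v20,v3,v0) [+-+] → (1.56, -1.7277, -0.1025)–(2.5575, 0, -0.1025)  len=1.9950

Chained into 2 loop(s):
  loop 1: 12 segments, perimeter = 11.6551
  loop 2: 12 segments, perimeter = 15.3450
Total perimeter = 27.000

loops=2 perimeter=27.000


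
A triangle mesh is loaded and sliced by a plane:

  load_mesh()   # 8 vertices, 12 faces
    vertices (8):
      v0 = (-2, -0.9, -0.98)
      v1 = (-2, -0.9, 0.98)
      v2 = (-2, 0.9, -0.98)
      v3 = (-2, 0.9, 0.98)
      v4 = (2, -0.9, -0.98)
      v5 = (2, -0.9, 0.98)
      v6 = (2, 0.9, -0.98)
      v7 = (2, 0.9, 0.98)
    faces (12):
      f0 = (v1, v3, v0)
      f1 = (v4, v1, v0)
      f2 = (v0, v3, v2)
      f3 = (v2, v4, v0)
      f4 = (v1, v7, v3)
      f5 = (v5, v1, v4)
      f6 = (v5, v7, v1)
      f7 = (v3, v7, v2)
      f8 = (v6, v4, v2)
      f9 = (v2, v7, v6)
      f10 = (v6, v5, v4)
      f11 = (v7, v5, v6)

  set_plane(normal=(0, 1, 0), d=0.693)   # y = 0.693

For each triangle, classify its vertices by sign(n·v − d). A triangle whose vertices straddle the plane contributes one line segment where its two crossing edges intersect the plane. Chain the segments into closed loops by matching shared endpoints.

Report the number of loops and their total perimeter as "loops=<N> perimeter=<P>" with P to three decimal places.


loops=1 perimeter=11.920

Straddling triangles (8 of 12):
  (v1,v3,v0) [-+-] → (-2, 0.693, 0.98)–(-2, 0.693, 0.7546)  len=0.2254
  (v0,v3,v2) [-++] → (-2, 0.693, 0.7546)–(-2, 0.693, -0.98)  len=1.7346
  (v2,v4,v0) [+--] → (-1.54, 0.693, -0.98)–(-2, 0.693, -0.98)  len=0.4600
  (v1,v7,v3) [-++] → (1.54, 0.693, 0.98)–(-2, 0.693, 0.98)  len=3.5400
  (v5,v7,v1) [-+-] → (2, 0.693, 0.98)–(1.54, 0.693, 0.98)  len=0.4600
  (v6,v4,v2) [+-+] → (2, 0.693, -0.98)–(-1.54, 0.693, -0.98)  len=3.5400
  (v6,v5,v4) [+--] → (2, 0.693, -0.7546)–(2, 0.693, -0.98)  len=0.2254
  (v7,v5,v6) [+-+] → (2, 0.693, 0.98)–(2, 0.693, -0.7546)  len=1.7346

Chained into 1 loop(s):
  loop 1: 8 segments, perimeter = 11.9200
Total perimeter = 11.920


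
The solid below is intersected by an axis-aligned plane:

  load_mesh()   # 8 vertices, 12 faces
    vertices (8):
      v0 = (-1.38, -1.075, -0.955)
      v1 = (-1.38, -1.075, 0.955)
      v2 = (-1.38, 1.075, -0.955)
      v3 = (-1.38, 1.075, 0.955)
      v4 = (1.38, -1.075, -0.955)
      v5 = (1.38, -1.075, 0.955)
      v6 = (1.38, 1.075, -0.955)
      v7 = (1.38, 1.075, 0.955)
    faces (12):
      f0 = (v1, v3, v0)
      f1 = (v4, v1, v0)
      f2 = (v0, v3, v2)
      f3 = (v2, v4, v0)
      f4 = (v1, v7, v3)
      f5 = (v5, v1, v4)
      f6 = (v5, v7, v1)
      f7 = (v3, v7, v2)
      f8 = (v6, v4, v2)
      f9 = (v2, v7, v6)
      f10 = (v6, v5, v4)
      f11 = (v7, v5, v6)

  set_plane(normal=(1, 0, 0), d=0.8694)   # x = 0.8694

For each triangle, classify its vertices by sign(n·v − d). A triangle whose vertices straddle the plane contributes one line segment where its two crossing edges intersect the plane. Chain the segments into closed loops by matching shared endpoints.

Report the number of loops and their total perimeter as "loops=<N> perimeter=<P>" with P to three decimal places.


loops=1 perimeter=8.120

Straddling triangles (8 of 12):
  (v4,v1,v0) [+--] → (0.8694, -1.075, -0.60165)–(0.8694, -1.075, -0.955)  len=0.3533
  (v2,v4,v0) [-+-] → (0.8694, -0.67725, -0.955)–(0.8694, -1.075, -0.955)  len=0.3978
  (v1,v7,v3) [-+-] → (0.8694, 0.67725, 0.955)–(0.8694, 1.075, 0.955)  len=0.3978
  (v5,v1,v4) [+-+] → (0.8694, -1.075, 0.955)–(0.8694, -1.075, -0.60165)  len=1.5566
  (v5,v7,v1) [++-] → (0.8694, 0.67725, 0.955)–(0.8694, -1.075, 0.955)  len=1.7522
  (v3,v7,v2) [-+-] → (0.8694, 1.075, 0.955)–(0.8694, 1.075, 0.60165)  len=0.3533
  (v6,v4,v2) [++-] → (0.8694, -0.67725, -0.955)–(0.8694, 1.075, -0.955)  len=1.7522
  (v2,v7,v6) [-++] → (0.8694, 1.075, 0.60165)–(0.8694, 1.075, -0.955)  len=1.5566

Chained into 1 loop(s):
  loop 1: 8 segments, perimeter = 8.1200
Total perimeter = 8.120


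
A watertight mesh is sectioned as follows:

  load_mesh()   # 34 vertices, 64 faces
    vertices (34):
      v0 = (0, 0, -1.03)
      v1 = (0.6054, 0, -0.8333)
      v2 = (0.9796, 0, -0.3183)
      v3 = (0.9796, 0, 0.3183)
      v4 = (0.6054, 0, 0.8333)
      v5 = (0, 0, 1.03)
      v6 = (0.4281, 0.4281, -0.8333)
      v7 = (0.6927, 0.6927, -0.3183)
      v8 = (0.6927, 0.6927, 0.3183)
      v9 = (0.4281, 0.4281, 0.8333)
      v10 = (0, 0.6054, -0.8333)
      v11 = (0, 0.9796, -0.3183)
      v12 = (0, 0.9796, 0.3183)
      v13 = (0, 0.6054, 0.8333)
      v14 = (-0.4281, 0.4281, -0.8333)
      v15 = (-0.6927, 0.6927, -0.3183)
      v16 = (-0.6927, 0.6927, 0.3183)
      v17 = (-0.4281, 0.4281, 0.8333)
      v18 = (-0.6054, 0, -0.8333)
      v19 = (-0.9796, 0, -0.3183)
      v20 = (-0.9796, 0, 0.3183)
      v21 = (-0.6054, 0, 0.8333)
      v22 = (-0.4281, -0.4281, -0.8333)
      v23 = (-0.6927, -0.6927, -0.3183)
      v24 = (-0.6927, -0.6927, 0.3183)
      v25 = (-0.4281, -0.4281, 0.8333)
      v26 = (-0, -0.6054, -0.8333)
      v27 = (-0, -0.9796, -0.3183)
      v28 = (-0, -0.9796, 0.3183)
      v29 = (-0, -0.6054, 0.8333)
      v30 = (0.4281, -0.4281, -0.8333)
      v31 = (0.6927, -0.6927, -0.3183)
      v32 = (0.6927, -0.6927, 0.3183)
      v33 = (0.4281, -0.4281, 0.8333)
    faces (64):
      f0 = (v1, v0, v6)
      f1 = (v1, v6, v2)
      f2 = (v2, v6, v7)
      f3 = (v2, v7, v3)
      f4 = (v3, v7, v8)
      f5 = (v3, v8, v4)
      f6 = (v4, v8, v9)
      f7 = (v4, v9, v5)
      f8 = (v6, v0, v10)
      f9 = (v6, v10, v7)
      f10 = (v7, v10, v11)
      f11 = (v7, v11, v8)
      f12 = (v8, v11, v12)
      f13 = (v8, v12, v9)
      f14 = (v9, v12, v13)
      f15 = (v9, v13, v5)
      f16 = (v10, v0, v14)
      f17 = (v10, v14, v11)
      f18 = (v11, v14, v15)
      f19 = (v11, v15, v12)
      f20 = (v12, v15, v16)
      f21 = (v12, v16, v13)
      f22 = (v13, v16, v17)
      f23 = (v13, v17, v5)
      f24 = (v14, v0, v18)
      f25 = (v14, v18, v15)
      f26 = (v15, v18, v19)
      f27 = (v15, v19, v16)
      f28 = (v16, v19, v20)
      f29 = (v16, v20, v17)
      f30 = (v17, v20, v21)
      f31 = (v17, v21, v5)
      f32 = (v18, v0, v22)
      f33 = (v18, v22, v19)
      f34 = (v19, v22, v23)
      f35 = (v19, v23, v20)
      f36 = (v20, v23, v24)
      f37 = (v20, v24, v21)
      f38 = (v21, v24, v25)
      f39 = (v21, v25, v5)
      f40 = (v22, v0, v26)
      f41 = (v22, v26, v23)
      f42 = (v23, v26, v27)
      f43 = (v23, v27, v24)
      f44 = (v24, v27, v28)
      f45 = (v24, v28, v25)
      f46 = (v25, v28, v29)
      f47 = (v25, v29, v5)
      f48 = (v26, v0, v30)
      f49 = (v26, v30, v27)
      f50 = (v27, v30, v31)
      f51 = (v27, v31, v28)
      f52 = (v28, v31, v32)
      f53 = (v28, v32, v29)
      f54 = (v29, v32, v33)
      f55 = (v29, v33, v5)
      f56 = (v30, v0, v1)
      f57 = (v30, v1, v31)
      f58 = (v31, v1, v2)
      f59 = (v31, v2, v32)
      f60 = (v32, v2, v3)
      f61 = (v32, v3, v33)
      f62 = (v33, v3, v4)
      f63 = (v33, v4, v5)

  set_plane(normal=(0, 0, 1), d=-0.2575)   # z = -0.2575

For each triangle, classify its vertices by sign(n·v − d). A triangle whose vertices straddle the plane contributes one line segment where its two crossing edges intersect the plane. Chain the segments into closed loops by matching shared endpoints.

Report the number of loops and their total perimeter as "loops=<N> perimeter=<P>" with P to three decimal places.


loops=1 perimeter=5.998

Straddling triangles (16 of 64):
  (v2,v7,v3) [--+] → (0.720101, 0.626542, -0.2575)–(0.9796, 0, -0.2575)  len=0.6782
  (v3,v7,v8) [+-+] → (0.720101, 0.626542, -0.2575)–(0.6927, 0.6927, -0.2575)  len=0.0716
  (v7,v11,v8) [--+] → (0.066158, 0.952199, -0.2575)–(0.6927, 0.6927, -0.2575)  len=0.6782
  (v8,v11,v12) [+-+] → (0.066158, 0.952199, -0.2575)–(0, 0.9796, -0.2575)  len=0.0716
  (v11,v15,v12) [--+] → (-0.626542, 0.720101, -0.2575)–(0, 0.9796, -0.2575)  len=0.6782
  (v12,v15,v16) [+-+] → (-0.626542, 0.720101, -0.2575)–(-0.6927, 0.6927, -0.2575)  len=0.0716
  (v15,v19,v16) [--+] → (-0.952199, 0.066158, -0.2575)–(-0.6927, 0.6927, -0.2575)  len=0.6782
  (v16,v19,v20) [+-+] → (-0.952199, 0.066158, -0.2575)–(-0.9796, 0, -0.2575)  len=0.0716
  (v19,v23,v20) [--+] → (-0.720101, -0.626542, -0.2575)–(-0.9796, 0, -0.2575)  len=0.6782
  (v20,v23,v24) [+-+] → (-0.720101, -0.626542, -0.2575)–(-0.6927, -0.6927, -0.2575)  len=0.0716
  (v23,v27,v24) [--+] → (-0.066158, -0.952199, -0.2575)–(-0.6927, -0.6927, -0.2575)  len=0.6782
  (v24,v27,v28) [+-+] → (-0.066158, -0.952199, -0.2575)–(0, -0.9796, -0.2575)  len=0.0716
  (v27,v31,v28) [--+] → (0.626542, -0.720101, -0.2575)–(0, -0.9796, -0.2575)  len=0.6782
  (v28,v31,v32) [+-+] → (0.626542, -0.720101, -0.2575)–(0.6927, -0.6927, -0.2575)  len=0.0716
  (v31,v2,v32) [--+] → (0.952199, -0.066158, -0.2575)–(0.6927, -0.6927, -0.2575)  len=0.6782
  (v32,v2,v3) [+-+] → (0.952199, -0.066158, -0.2575)–(0.9796, 0, -0.2575)  len=0.0716

Chained into 1 loop(s):
  loop 1: 16 segments, perimeter = 5.9981
Total perimeter = 5.998


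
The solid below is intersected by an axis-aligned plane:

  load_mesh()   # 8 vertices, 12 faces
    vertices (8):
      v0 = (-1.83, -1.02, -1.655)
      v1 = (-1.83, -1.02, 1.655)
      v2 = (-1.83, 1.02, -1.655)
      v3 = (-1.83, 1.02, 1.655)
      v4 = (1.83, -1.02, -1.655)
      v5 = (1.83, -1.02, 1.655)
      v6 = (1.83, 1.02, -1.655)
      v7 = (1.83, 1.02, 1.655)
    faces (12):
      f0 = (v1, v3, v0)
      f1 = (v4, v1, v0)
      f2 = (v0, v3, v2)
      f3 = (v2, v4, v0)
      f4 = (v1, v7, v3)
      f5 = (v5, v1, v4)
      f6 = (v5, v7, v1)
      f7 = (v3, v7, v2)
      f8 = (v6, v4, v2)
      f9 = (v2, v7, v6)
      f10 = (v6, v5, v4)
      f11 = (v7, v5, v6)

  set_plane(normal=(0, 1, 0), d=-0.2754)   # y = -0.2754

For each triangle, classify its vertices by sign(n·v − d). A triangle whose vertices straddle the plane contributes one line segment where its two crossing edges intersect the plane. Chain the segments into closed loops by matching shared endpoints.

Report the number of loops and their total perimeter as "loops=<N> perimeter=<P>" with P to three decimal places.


loops=1 perimeter=13.940

Straddling triangles (8 of 12):
  (v1,v3,v0) [-+-] → (-1.83, -0.2754, 1.655)–(-1.83, -0.2754, -0.44685)  len=2.1018
  (v0,v3,v2) [-++] → (-1.83, -0.2754, -0.44685)–(-1.83, -0.2754, -1.655)  len=1.2082
  (v2,v4,v0) [+--] → (0.4941, -0.2754, -1.655)–(-1.83, -0.2754, -1.655)  len=2.3241
  (v1,v7,v3) [-++] → (-0.4941, -0.2754, 1.655)–(-1.83, -0.2754, 1.655)  len=1.3359
  (v5,v7,v1) [-+-] → (1.83, -0.2754, 1.655)–(-0.4941, -0.2754, 1.655)  len=2.3241
  (v6,v4,v2) [+-+] → (1.83, -0.2754, -1.655)–(0.4941, -0.2754, -1.655)  len=1.3359
  (v6,v5,v4) [+--] → (1.83, -0.2754, 0.44685)–(1.83, -0.2754, -1.655)  len=2.1018
  (v7,v5,v6) [+-+] → (1.83, -0.2754, 1.655)–(1.83, -0.2754, 0.44685)  len=1.2082

Chained into 1 loop(s):
  loop 1: 8 segments, perimeter = 13.9400
Total perimeter = 13.940


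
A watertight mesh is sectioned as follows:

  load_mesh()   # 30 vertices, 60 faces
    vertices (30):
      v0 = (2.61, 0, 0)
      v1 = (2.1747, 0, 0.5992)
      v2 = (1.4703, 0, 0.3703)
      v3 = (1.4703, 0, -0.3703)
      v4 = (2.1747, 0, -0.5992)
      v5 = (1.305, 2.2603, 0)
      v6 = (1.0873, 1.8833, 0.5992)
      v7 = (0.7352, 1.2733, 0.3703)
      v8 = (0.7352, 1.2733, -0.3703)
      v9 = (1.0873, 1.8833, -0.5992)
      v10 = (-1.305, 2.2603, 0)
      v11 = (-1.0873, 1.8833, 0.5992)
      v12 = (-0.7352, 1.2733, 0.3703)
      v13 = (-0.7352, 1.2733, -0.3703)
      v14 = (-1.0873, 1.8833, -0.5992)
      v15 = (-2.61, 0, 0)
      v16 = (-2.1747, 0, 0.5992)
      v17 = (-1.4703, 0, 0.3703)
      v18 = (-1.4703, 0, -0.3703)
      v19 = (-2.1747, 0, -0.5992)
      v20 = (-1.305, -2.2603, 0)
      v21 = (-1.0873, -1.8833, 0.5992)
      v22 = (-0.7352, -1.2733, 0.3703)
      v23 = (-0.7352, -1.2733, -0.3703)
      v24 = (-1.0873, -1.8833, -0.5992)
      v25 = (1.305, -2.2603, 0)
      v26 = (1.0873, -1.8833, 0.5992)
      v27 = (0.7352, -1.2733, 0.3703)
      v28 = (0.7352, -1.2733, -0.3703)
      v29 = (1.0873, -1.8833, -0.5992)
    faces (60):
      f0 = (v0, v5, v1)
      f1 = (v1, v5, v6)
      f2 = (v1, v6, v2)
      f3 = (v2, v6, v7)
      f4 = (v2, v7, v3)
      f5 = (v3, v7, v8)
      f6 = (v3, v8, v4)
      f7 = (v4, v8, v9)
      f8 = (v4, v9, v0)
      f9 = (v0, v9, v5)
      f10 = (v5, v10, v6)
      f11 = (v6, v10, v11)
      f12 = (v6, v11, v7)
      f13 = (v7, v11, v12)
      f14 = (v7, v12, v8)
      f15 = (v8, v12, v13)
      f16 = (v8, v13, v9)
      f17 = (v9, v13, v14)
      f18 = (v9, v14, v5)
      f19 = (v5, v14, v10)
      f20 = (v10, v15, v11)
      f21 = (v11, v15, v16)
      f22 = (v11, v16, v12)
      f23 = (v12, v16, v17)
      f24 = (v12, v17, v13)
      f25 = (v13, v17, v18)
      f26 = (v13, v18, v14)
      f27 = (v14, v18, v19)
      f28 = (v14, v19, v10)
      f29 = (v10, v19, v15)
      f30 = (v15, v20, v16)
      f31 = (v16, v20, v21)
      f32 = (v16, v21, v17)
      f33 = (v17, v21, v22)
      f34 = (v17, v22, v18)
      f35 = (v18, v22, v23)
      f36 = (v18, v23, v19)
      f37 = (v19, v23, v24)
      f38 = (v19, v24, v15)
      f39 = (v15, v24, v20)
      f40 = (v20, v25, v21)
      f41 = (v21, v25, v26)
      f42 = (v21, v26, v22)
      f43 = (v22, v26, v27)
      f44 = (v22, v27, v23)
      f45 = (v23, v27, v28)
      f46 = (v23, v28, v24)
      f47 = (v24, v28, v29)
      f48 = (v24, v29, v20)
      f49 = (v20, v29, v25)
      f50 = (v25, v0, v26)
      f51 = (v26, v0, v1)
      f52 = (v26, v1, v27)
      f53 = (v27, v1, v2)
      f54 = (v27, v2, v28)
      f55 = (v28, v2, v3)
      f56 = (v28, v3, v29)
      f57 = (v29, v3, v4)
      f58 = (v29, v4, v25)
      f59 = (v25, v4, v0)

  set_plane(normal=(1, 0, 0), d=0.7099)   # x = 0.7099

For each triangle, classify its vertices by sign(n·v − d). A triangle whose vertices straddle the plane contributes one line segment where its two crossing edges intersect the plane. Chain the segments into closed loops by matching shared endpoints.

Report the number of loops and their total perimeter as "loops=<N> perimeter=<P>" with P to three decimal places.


loops=2 perimeter=6.919

Straddling triangles (20 of 60):
  (v5,v10,v6) [+-+] → (0.7099, 2.2603, 0)–(0.7099, 1.94277, 0.504673)  len=0.5963
  (v6,v10,v11) [+--] → (0.7099, 1.94277, 0.504673)–(0.7099, 1.8833, 0.5992)  len=0.1117
  (v6,v11,v7) [+-+] → (0.7099, 1.8833, 0.5992)–(0.7099, 1.28177, 0.373478)  len=0.6425
  (v7,v11,v12) [+--] → (0.7099, 1.28177, 0.373478)–(0.7099, 1.2733, 0.3703)  len=0.0090
  (v7,v12,v8) [+-+] → (0.7099, 1.2733, 0.3703)–(0.7099, 1.2733, -0.357557)  len=0.7279
  (v8,v12,v13) [+--] → (0.7099, 1.2733, -0.357557)–(0.7099, 1.2733, -0.3703)  len=0.0127
  (v8,v13,v9) [+-+] → (0.7099, 1.2733, -0.3703)–(0.7099, 1.75698, -0.5518)  len=0.5166
  (v9,v13,v14) [+--] → (0.7099, 1.75698, -0.5518)–(0.7099, 1.8833, -0.5992)  len=0.1349
  (v9,v14,v5) [+-+] → (0.7099, 1.8833, -0.5992)–(0.7099, 2.16652, -0.149055)  len=0.5318
  (v5,v14,v10) [+--] → (0.7099, 2.16652, -0.149055)–(0.7099, 2.2603, 0)  len=0.1761
  (v20,v25,v21) [-+-] → (0.7099, -2.2603, 0)–(0.7099, -2.16652, 0.149055)  len=0.1761
  (v21,v25,v26) [-++] → (0.7099, -2.16652, 0.149055)–(0.7099, -1.8833, 0.5992)  len=0.5318
  (v21,v26,v22) [-+-] → (0.7099, -1.8833, 0.5992)–(0.7099, -1.75698, 0.5518)  len=0.1349
  (v22,v26,v27) [-++] → (0.7099, -1.75698, 0.5518)–(0.7099, -1.2733, 0.3703)  len=0.5166
  (v22,v27,v23) [-+-] → (0.7099, -1.2733, 0.3703)–(0.7099, -1.2733, 0.357557)  len=0.0127
  (v23,v27,v28) [-++] → (0.7099, -1.2733, 0.357557)–(0.7099, -1.2733, -0.3703)  len=0.7279
  (v23,v28,v24) [-+-] → (0.7099, -1.2733, -0.3703)–(0.7099, -1.28177, -0.373478)  len=0.0090
  (v24,v28,v29) [-++] → (0.7099, -1.28177, -0.373478)–(0.7099, -1.8833, -0.5992)  len=0.6425
  (v24,v29,v20) [-+-] → (0.7099, -1.8833, -0.5992)–(0.7099, -1.94277, -0.504673)  len=0.1117
  (v20,v29,v25) [-++] → (0.7099, -1.94277, -0.504673)–(0.7099, -2.2603, 0)  len=0.5963

Chained into 2 loop(s):
  loop 1: 10 segments, perimeter = 3.4595
  loop 2: 10 segments, perimeter = 3.4595
Total perimeter = 6.919


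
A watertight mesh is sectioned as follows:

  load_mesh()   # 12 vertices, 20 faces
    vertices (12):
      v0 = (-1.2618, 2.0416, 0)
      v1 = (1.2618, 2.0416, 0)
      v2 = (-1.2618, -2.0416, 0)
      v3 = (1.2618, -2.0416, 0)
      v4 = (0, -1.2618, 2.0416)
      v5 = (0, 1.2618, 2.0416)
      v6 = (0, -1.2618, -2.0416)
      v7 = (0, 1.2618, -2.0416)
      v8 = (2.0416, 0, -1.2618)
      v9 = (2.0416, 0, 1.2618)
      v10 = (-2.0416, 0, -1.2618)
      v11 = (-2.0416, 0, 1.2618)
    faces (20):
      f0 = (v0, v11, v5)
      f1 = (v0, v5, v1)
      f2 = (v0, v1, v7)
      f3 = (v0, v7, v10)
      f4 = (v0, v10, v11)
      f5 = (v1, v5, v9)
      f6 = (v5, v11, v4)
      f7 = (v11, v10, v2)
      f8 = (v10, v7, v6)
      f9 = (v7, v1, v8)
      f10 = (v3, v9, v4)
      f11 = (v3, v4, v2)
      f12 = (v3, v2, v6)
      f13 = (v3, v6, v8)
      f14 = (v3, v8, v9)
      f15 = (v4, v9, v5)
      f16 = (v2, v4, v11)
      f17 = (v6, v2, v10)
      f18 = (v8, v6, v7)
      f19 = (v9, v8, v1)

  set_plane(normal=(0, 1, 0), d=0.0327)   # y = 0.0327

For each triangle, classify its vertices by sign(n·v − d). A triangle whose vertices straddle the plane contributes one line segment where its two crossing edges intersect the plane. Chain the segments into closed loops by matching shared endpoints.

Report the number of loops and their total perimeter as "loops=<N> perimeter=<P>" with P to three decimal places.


Straddling triangles (10 of 20):
  (v0,v11,v5) [+-+] → (-2.02911, 0.0327, 1.24159)–(-1.98869, 0.0327, 1.28201)  len=0.0572
  (v0,v7,v10) [++-] → (-1.98869, 0.0327, -1.28201)–(-2.02911, 0.0327, -1.24159)  len=0.0572
  (v0,v10,v11) [+--] → (-2.02911, 0.0327, -1.24159)–(-2.02911, 0.0327, 1.24159)  len=2.4832
  (v1,v5,v9) [++-] → (1.98869, 0.0327, 1.28201)–(2.02911, 0.0327, 1.24159)  len=0.0572
  (v5,v11,v4) [+--] → (-1.98869, 0.0327, 1.28201)–(0, 0.0327, 2.0416)  len=2.1288
  (v10,v7,v6) [-+-] → (-1.98869, 0.0327, -1.28201)–(0, 0.0327, -2.0416)  len=2.1288
  (v7,v1,v8) [++-] → (2.02911, 0.0327, -1.24159)–(1.98869, 0.0327, -1.28201)  len=0.0572
  (v4,v9,v5) [--+] → (1.98869, 0.0327, 1.28201)–(0, 0.0327, 2.0416)  len=2.1288
  (v8,v6,v7) [--+] → (0, 0.0327, -2.0416)–(1.98869, 0.0327, -1.28201)  len=2.1288
  (v9,v8,v1) [--+] → (2.02911, 0.0327, -1.24159)–(2.02911, 0.0327, 1.24159)  len=2.4832

Chained into 1 loop(s):
  loop 1: 10 segments, perimeter = 13.7103
Total perimeter = 13.710

loops=1 perimeter=13.710


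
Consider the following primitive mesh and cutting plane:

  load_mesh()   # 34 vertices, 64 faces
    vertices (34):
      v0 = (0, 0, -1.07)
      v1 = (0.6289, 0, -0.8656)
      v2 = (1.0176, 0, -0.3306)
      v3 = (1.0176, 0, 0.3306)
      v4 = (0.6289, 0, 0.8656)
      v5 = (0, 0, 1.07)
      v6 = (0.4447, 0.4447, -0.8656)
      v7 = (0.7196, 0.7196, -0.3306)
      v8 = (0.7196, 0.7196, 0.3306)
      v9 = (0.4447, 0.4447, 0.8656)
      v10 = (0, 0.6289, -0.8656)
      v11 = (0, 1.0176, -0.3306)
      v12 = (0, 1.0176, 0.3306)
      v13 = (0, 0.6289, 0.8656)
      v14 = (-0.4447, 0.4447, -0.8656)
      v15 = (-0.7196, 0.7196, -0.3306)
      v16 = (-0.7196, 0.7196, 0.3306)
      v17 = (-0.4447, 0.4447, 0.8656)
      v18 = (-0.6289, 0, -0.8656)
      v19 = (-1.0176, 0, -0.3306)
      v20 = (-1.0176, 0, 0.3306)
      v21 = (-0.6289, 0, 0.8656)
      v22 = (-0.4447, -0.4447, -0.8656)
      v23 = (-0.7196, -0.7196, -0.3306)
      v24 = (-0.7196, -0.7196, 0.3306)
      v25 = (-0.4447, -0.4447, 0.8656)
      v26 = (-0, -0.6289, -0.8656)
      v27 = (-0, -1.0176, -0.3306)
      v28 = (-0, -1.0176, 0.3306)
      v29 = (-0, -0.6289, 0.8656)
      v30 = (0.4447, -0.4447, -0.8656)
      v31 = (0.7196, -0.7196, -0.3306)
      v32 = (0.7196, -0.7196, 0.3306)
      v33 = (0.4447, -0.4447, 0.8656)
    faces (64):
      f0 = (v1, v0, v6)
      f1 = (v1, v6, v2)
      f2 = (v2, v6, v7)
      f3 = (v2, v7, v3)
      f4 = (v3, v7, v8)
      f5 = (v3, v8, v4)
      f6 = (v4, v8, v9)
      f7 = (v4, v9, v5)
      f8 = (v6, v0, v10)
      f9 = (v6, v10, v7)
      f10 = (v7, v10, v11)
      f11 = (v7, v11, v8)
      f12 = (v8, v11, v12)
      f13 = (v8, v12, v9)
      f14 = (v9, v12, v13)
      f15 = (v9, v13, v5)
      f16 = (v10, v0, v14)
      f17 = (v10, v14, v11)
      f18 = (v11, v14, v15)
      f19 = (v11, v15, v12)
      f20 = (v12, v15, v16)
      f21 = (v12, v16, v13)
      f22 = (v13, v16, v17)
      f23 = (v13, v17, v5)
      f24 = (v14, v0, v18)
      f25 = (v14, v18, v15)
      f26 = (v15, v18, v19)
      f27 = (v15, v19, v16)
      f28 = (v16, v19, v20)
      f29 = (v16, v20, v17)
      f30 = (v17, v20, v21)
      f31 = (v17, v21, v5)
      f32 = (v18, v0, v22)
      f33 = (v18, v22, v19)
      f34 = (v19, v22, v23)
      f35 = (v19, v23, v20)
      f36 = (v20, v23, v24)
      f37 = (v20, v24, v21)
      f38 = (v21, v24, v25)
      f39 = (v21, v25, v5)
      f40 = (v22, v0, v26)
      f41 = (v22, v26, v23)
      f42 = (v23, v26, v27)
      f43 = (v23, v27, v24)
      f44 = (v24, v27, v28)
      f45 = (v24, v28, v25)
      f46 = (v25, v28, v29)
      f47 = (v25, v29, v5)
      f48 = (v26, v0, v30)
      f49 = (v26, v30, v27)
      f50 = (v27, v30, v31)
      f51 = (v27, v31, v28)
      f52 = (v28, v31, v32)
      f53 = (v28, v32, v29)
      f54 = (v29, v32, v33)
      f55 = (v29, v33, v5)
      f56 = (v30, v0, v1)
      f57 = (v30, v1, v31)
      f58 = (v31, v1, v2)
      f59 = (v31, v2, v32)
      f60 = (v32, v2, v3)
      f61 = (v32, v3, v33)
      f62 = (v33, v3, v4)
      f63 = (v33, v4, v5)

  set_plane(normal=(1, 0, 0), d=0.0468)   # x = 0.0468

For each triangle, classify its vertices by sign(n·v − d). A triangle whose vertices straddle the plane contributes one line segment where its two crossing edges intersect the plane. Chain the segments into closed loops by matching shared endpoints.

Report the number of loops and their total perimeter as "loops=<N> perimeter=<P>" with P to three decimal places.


Straddling triangles (20 of 64):
  (v1,v0,v6) [+-+] → (0.0468, 0, -1.05479)–(0.0468, 0.0468, -1.04849)  len=0.0472
  (v4,v9,v5) [++-] → (0.0468, 0.0468, 1.04849)–(0.0468, 0, 1.05479)  len=0.0472
  (v6,v0,v10) [+--] → (0.0468, 0.0468, -1.04849)–(0.0468, 0.609515, -0.8656)  len=0.5917
  (v6,v10,v7) [+-+] → (0.0468, 0.609515, -0.8656)–(0.0468, 0.634799, -0.830806)  len=0.0430
  (v7,v10,v11) [+--] → (0.0468, 0.634799, -0.830806)–(0.0468, 0.998219, -0.3306)  len=0.6183
  (v7,v11,v8) [+-+] → (0.0468, 0.998219, -0.3306)–(0.0468, 0.998219, -0.287598)  len=0.0430
  (v8,v11,v12) [+--] → (0.0468, 0.998219, -0.287598)–(0.0468, 0.998219, 0.3306)  len=0.6182
  (v8,v12,v9) [+-+] → (0.0468, 0.998219, 0.3306)–(0.0468, 0.957308, 0.386903)  len=0.0696
  (v9,v12,v13) [+--] → (0.0468, 0.957308, 0.386903)–(0.0468, 0.609515, 0.8656)  len=0.5917
  (v9,v13,v5) [+--] → (0.0468, 0.609515, 0.8656)–(0.0468, 0.0468, 1.04849)  len=0.5917
  (v26,v0,v30) [--+] → (0.0468, -0.0468, -1.04849)–(0.0468, -0.609515, -0.8656)  len=0.5917
  (v26,v30,v27) [-+-] → (0.0468, -0.609515, -0.8656)–(0.0468, -0.957308, -0.386903)  len=0.5917
  (v27,v30,v31) [-++] → (0.0468, -0.957308, -0.386903)–(0.0468, -0.998219, -0.3306)  len=0.0696
  (v27,v31,v28) [-+-] → (0.0468, -0.998219, -0.3306)–(0.0468, -0.998219, 0.287598)  len=0.6182
  (v28,v31,v32) [-++] → (0.0468, -0.998219, 0.287598)–(0.0468, -0.998219, 0.3306)  len=0.0430
  (v28,v32,v29) [-+-] → (0.0468, -0.998219, 0.3306)–(0.0468, -0.634799, 0.830806)  len=0.6183
  (v29,v32,v33) [-++] → (0.0468, -0.634799, 0.830806)–(0.0468, -0.609515, 0.8656)  len=0.0430
  (v29,v33,v5) [-+-] → (0.0468, -0.609515, 0.8656)–(0.0468, -0.0468, 1.04849)  len=0.5917
  (v30,v0,v1) [+-+] → (0.0468, -0.0468, -1.04849)–(0.0468, 0, -1.05479)  len=0.0472
  (v33,v4,v5) [++-] → (0.0468, 0, 1.05479)–(0.0468, -0.0468, 1.04849)  len=0.0472

Chained into 1 loop(s):
  loop 1: 20 segments, perimeter = 6.5232
Total perimeter = 6.523

loops=1 perimeter=6.523
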